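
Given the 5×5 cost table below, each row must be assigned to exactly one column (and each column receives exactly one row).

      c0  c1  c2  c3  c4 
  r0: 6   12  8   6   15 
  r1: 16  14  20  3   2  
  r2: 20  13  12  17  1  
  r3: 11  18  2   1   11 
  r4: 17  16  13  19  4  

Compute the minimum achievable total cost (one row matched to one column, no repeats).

one of 2 optimal assignments: row0→col0 (cost 6), row1→col3 (cost 3), row2→col1 (cost 13), row3→col2 (cost 2), row4→col4 (cost 4)
total = 6 + 3 + 13 + 2 + 4 = 28

Minimum assignment cost: 28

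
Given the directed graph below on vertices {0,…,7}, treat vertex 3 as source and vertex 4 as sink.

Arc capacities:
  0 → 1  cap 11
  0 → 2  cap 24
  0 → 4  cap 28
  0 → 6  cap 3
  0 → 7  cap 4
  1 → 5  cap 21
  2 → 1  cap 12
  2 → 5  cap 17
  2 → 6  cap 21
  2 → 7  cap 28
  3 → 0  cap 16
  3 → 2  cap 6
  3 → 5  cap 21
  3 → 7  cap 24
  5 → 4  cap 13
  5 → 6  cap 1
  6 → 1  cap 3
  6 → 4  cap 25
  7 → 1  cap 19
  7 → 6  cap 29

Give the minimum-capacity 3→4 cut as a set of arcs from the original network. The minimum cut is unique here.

augment #1: 3→0→4 push 16
augment #2: 3→5→4 push 13
augment #3: 3→2→6→4 push 6
augment #4: 3→5→6→4 push 1
augment #5: 3→7→6→4 push 18
max flow = 54; residual-reachable set from 3 gives S-side
cut edges (S→T): {(3,0), (5,4), (6,4)} total cap 54

Min-cut arcs: {(3,0), (5,4), (6,4)} (total capacity 54)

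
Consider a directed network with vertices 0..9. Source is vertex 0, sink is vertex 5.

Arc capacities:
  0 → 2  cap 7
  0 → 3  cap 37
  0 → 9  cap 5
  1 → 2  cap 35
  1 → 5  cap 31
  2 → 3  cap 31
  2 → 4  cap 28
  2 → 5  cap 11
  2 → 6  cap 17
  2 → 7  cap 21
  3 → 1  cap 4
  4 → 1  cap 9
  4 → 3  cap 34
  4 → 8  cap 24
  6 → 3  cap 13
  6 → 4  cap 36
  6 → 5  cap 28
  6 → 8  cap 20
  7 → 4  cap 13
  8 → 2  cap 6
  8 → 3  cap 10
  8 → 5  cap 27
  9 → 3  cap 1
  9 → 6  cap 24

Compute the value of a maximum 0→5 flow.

Maximum flow value: 16

augment #1: 0→2→5 bottleneck 7, total now 7
augment #2: 0→3→1→5 bottleneck 4, total now 11
augment #3: 0→9→6→5 bottleneck 5, total now 16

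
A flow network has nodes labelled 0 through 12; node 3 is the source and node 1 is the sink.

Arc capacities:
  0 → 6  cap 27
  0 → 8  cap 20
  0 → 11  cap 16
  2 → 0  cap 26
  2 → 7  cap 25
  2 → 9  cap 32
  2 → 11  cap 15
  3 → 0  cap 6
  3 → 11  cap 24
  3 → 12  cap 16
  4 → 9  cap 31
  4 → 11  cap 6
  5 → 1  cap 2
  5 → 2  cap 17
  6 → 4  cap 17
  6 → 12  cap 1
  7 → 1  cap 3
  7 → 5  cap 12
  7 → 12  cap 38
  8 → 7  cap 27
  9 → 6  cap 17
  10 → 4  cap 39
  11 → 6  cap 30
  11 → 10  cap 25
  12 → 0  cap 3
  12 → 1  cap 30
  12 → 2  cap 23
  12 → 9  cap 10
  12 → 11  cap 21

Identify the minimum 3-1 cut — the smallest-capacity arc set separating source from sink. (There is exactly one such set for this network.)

augment #1: 3→12→1 push 16
augment #2: 3→0→6→12→1 push 1
augment #3: 3→0→8→7→1 push 3
augment #4: 3→0→8→7→5→1 push 2
augment #5: 3→11→6→0→8→7→12→1 push 1
max flow = 23; residual-reachable set from 3 gives S-side
cut edges (S→T): {(3,0), (3,12), (6,12)} total cap 23

Min-cut arcs: {(3,0), (3,12), (6,12)} (total capacity 23)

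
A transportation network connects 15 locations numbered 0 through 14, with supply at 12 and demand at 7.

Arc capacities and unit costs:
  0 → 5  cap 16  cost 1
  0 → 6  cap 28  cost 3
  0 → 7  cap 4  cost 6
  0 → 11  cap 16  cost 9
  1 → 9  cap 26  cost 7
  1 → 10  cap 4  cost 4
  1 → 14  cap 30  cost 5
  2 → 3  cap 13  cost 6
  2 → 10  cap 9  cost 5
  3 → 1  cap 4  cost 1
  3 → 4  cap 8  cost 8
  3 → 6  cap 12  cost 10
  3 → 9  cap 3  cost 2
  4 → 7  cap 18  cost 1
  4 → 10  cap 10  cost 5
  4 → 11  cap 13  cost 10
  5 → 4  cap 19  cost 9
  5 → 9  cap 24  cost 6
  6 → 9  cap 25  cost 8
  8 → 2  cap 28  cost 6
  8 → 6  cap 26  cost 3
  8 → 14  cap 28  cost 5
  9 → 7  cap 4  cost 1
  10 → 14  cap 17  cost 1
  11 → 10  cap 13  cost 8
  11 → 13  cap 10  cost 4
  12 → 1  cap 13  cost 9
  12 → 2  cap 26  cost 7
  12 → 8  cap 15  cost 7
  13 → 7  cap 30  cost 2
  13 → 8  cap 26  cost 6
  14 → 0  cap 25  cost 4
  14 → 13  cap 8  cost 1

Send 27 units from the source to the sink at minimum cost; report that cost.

Minimum cost for 27 units: 530

shortest-cost path #1: 12→8→14→13→7 push 8 @ unit cost 15 (adds 120)
shortest-cost path #2: 12→2→3→9→7 push 3 @ unit cost 16 (adds 48)
shortest-cost path #3: 12→1→9→7 push 1 @ unit cost 17 (adds 17)
shortest-cost path #4: 12→2→3→4→7 push 8 @ unit cost 22 (adds 176)
shortest-cost path #5: 12→8→14→0→7 push 4 @ unit cost 22 (adds 88)
shortest-cost path #6: 12→8→14→0→5→4→7 push 3 @ unit cost 27 (adds 81)
total cost = 530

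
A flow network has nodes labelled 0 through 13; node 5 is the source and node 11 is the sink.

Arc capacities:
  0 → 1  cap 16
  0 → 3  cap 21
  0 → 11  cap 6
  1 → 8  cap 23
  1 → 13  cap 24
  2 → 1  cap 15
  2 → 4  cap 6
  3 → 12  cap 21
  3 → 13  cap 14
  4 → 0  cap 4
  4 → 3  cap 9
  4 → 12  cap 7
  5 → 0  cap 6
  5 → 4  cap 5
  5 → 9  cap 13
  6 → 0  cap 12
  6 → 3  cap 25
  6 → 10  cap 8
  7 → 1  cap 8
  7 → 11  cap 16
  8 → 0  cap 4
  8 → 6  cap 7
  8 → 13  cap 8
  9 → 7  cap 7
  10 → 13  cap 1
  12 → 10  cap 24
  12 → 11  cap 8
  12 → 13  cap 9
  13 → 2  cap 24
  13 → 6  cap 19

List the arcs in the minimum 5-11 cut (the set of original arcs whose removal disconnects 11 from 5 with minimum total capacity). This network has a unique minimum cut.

augment #1: 5→0→11 push 6
augment #2: 5→4→12→11 push 5
augment #3: 5→9→7→11 push 7
max flow = 18; residual-reachable set from 5 gives S-side
cut edges (S→T): {(5,0), (5,4), (9,7)} total cap 18

Min-cut arcs: {(5,0), (5,4), (9,7)} (total capacity 18)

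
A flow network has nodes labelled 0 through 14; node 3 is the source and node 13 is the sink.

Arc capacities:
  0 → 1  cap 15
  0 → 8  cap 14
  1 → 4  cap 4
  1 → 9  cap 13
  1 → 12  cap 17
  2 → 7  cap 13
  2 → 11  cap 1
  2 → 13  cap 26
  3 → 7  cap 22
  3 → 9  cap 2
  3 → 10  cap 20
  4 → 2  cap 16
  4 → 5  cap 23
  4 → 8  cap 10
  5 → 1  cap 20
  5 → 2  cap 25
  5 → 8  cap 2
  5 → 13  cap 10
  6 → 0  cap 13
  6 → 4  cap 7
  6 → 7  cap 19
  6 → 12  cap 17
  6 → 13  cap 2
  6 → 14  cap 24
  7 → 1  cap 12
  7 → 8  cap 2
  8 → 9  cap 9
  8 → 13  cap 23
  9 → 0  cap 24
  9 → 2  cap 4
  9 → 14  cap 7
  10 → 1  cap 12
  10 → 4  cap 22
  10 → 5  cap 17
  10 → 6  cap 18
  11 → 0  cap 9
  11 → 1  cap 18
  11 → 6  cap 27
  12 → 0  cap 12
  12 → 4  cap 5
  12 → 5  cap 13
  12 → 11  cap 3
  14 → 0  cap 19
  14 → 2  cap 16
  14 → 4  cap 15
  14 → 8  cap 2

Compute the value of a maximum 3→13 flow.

augment #1: 3→7→8→13 bottleneck 2, total now 2
augment #2: 3→9→2→13 bottleneck 2, total now 4
augment #3: 3→10→5→13 bottleneck 10, total now 14
augment #4: 3→10→6→13 bottleneck 2, total now 16
augment #5: 3→10→4→2→13 bottleneck 8, total now 24
augment #6: 3→7→1→4→2→13 bottleneck 4, total now 28
augment #7: 3→7→1→9→2→13 bottleneck 2, total now 30
augment #8: 3→7→1→9→0→8→13 bottleneck 6, total now 36

Maximum flow value: 36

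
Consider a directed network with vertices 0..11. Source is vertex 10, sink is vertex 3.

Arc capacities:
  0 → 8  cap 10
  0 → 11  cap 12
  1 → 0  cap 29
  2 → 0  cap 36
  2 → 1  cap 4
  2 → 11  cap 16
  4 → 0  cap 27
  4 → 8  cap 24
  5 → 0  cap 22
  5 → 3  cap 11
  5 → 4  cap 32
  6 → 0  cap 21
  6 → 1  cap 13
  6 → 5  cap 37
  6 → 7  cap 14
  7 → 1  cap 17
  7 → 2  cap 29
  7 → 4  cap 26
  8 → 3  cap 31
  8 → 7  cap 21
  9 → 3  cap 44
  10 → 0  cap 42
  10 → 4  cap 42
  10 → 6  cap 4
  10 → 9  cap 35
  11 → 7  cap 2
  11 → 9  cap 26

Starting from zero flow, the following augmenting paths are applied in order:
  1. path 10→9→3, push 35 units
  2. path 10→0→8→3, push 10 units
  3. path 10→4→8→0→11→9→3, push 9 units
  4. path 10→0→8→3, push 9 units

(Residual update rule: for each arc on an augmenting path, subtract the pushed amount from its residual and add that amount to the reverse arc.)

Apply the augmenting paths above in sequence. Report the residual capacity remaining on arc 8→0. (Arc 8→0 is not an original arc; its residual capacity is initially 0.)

Residual capacity of (8,0): 10

after path 1 (10→9→3, push 35): res(8,0)=0
after path 2 (10→0→8→3, push 10): res(8,0)=10
after path 3 (10→4→8→0→11→9→3, push 9): res(8,0)=1
after path 4 (10→0→8→3, push 9): res(8,0)=10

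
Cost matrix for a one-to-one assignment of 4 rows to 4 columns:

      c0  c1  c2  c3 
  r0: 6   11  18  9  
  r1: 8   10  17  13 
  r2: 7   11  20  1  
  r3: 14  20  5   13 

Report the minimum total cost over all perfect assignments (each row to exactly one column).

Minimum assignment cost: 22

optimal assignment: row0→col0 (cost 6), row1→col1 (cost 10), row2→col3 (cost 1), row3→col2 (cost 5)
total = 6 + 10 + 1 + 5 = 22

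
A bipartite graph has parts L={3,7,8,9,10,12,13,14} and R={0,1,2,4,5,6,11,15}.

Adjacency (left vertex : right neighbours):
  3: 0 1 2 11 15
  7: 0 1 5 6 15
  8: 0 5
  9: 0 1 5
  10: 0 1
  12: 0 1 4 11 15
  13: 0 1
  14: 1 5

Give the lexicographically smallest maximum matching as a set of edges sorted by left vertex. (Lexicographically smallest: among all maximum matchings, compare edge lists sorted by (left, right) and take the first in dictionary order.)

|M| = 6 (so the lex-smallest maximum matching has 6 edges)
process left vertices in ascending order; for each, take the smallest-labelled available neighbour that still permits 6 edges overall, or leave it unmatched if none does
lex-smallest matching: {3-2, 7-6, 8-0, 9-1, 12-4, 14-5}

Lex-smallest maximum matching: {(3,2), (7,6), (8,0), (9,1), (12,4), (14,5)}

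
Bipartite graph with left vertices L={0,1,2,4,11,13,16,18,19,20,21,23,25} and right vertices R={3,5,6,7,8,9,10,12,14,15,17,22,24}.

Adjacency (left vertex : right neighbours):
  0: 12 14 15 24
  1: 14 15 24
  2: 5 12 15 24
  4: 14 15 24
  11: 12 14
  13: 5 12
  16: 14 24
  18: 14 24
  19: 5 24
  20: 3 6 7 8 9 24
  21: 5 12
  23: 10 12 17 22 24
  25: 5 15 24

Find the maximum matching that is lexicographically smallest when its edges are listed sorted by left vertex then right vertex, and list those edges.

|M| = 7 (so the lex-smallest maximum matching has 7 edges)
process left vertices in ascending order; for each, take the smallest-labelled available neighbour that still permits 7 edges overall, or leave it unmatched if none does
lex-smallest matching: {0-12, 1-14, 2-5, 4-15, 16-24, 20-3, 23-10}

Lex-smallest maximum matching: {(0,12), (1,14), (2,5), (4,15), (16,24), (20,3), (23,10)}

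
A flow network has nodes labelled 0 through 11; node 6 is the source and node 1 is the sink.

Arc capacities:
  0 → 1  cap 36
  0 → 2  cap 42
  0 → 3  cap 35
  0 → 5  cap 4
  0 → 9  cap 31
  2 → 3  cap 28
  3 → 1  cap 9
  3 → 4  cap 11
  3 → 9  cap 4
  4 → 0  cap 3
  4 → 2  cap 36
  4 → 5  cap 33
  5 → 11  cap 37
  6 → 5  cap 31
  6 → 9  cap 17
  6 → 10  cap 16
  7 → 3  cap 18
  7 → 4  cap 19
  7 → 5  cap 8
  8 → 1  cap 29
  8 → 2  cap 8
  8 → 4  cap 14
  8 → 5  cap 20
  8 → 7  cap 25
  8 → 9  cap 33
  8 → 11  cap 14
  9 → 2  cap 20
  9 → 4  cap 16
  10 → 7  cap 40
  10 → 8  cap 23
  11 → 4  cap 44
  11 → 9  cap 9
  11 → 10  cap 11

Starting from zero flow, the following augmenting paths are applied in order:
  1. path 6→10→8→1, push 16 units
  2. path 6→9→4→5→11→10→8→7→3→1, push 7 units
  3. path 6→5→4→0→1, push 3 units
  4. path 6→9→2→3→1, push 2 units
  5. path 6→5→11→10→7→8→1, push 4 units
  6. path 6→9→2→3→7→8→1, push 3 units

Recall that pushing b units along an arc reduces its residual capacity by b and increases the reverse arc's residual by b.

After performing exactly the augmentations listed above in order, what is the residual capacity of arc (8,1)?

Residual capacity of (8,1): 6

after path 1 (6→10→8→1, push 16): res(8,1)=13
after path 2 (6→9→4→5→11→10→8→7→3→1, push 7): res(8,1)=13
after path 3 (6→5→4→0→1, push 3): res(8,1)=13
after path 4 (6→9→2→3→1, push 2): res(8,1)=13
after path 5 (6→5→11→10→7→8→1, push 4): res(8,1)=9
after path 6 (6→9→2→3→7→8→1, push 3): res(8,1)=6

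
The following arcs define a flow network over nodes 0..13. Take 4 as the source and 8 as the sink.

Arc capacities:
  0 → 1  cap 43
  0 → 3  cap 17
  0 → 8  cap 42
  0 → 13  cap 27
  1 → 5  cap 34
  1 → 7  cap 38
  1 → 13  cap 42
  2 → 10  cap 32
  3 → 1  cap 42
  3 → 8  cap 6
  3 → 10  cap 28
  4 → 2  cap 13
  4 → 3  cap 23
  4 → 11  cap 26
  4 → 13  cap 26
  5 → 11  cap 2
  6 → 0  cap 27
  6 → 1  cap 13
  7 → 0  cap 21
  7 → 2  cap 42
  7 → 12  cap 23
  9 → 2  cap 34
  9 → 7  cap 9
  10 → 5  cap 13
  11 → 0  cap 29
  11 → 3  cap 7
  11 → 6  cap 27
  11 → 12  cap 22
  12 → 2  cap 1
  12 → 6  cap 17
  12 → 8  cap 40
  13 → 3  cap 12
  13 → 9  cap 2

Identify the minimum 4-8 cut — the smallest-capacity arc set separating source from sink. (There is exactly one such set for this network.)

Min-cut arcs: {(4,3), (4,11), (5,11), (13,3), (13,9)} (total capacity 65)

augment #1: 4→3→8 push 6
augment #2: 4→11→0→8 push 26
augment #3: 4→3→1→7→0→8 push 16
augment #4: 4→3→1→7→12→8 push 1
augment #5: 4→13→9→7→12→8 push 2
augment #6: 4→2→10→5→11→12→8 push 2
augment #7: 4→13→3→1→7→12→8 push 12
max flow = 65; residual-reachable set from 4 gives S-side
cut edges (S→T): {(4,3), (4,11), (5,11), (13,3), (13,9)} total cap 65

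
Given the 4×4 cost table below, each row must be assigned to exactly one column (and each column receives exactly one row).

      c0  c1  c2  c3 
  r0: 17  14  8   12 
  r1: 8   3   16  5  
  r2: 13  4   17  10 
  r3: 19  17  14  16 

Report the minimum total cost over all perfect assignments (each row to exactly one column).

one of 2 optimal assignments: row0→col2 (cost 8), row1→col0 (cost 8), row2→col1 (cost 4), row3→col3 (cost 16)
total = 8 + 8 + 4 + 16 = 36

Minimum assignment cost: 36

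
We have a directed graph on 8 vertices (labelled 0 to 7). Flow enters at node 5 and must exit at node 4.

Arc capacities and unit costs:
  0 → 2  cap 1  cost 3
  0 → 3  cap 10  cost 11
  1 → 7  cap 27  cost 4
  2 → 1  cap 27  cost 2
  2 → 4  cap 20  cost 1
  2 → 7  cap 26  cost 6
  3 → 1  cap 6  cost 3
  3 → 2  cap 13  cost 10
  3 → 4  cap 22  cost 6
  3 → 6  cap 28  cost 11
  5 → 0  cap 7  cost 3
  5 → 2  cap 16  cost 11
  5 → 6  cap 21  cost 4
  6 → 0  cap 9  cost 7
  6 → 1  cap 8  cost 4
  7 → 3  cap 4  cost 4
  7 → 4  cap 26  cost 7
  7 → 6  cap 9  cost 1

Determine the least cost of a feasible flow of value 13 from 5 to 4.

Minimum cost for 13 units: 151

shortest-cost path #1: 5→0→2→4 push 1 @ unit cost 7 (adds 7)
shortest-cost path #2: 5→2→4 push 12 @ unit cost 12 (adds 144)
total cost = 151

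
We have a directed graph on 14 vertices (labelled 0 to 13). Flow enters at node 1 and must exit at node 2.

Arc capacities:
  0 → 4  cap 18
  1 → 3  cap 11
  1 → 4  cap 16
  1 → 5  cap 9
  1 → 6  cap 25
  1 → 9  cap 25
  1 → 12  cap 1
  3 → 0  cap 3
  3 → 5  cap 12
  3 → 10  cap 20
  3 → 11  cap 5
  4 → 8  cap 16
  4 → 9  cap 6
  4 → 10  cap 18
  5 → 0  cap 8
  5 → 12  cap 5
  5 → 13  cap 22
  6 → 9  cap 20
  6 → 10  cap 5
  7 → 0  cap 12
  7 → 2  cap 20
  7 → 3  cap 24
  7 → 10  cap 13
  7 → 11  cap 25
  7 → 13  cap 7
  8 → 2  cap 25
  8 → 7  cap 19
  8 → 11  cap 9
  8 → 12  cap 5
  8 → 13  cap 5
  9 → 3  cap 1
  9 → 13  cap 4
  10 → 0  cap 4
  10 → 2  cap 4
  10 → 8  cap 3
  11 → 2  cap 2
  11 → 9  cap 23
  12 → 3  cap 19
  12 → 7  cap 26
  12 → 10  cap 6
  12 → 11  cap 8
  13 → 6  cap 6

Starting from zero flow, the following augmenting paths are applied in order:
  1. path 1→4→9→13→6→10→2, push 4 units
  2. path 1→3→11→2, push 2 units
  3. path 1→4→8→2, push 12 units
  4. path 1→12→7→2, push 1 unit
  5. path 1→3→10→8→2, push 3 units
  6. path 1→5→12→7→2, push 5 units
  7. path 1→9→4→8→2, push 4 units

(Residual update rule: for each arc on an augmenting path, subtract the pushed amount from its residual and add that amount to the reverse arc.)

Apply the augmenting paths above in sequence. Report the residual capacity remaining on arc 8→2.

Residual capacity of (8,2): 6

after path 1 (1→4→9→13→6→10→2, push 4): res(8,2)=25
after path 2 (1→3→11→2, push 2): res(8,2)=25
after path 3 (1→4→8→2, push 12): res(8,2)=13
after path 4 (1→12→7→2, push 1): res(8,2)=13
after path 5 (1→3→10→8→2, push 3): res(8,2)=10
after path 6 (1→5→12→7→2, push 5): res(8,2)=10
after path 7 (1→9→4→8→2, push 4): res(8,2)=6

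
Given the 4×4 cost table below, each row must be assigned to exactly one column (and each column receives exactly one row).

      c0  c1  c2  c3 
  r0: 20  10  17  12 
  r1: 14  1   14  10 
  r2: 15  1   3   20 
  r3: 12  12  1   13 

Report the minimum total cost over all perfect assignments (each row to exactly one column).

Minimum assignment cost: 28

one of 2 optimal assignments: row0→col3 (cost 12), row1→col0 (cost 14), row2→col1 (cost 1), row3→col2 (cost 1)
total = 12 + 14 + 1 + 1 = 28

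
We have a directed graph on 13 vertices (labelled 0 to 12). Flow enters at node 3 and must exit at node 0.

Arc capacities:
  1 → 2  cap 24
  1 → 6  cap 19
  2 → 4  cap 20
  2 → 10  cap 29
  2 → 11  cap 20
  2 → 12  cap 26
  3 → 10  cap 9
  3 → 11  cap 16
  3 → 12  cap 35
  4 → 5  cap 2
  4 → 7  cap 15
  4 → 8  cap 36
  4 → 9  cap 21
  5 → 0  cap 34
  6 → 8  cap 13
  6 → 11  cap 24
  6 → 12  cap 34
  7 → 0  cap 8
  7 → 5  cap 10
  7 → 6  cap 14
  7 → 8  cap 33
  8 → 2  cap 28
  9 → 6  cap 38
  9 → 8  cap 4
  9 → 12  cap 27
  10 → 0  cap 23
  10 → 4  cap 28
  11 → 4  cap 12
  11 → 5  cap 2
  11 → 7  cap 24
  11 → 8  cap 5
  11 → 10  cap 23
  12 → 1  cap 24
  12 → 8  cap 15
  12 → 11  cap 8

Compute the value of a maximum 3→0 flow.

augment #1: 3→10→0 bottleneck 9, total now 9
augment #2: 3→11→5→0 bottleneck 2, total now 11
augment #3: 3→11→7→0 bottleneck 8, total now 19
augment #4: 3→11→10→0 bottleneck 6, total now 25
augment #5: 3→12→11→10→0 bottleneck 8, total now 33
augment #6: 3→12→1→2→4→5→0 bottleneck 2, total now 35
augment #7: 3→12→1→2→4→7→5→0 bottleneck 10, total now 45

Maximum flow value: 45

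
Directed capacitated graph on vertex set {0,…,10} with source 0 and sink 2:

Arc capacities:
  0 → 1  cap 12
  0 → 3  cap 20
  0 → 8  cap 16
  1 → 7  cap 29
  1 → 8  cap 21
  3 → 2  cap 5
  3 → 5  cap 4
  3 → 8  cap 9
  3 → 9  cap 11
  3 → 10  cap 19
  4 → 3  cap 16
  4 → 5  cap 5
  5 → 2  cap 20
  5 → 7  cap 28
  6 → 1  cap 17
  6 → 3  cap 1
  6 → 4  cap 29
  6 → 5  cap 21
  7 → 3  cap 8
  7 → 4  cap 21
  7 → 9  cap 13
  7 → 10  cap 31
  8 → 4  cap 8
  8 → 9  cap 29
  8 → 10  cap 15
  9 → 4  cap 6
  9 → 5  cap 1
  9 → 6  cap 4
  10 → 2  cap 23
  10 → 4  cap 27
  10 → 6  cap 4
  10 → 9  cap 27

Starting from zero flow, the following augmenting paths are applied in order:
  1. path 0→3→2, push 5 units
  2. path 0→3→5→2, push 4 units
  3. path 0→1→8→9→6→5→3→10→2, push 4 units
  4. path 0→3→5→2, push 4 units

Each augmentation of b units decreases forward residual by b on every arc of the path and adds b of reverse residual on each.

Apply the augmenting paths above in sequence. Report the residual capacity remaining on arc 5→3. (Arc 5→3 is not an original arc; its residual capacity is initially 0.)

after path 1 (0→3→2, push 5): res(5,3)=0
after path 2 (0→3→5→2, push 4): res(5,3)=4
after path 3 (0→1→8→9→6→5→3→10→2, push 4): res(5,3)=0
after path 4 (0→3→5→2, push 4): res(5,3)=4

Residual capacity of (5,3): 4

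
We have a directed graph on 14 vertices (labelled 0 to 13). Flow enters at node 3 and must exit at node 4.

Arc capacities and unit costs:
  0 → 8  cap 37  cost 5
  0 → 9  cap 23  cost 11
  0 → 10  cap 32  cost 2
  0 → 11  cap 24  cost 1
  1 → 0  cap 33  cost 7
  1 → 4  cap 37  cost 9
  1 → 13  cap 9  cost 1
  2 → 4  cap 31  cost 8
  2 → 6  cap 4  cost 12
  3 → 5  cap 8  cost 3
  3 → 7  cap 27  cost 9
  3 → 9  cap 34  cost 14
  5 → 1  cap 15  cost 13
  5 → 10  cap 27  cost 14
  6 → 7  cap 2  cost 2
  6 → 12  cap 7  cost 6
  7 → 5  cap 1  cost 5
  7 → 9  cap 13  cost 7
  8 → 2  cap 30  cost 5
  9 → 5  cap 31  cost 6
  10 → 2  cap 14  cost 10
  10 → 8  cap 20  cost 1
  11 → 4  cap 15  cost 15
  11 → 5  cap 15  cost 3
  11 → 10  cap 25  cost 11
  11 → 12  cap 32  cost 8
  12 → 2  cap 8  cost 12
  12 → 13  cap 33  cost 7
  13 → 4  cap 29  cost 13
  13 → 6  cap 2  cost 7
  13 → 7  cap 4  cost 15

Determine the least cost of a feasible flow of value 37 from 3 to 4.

shortest-cost path #1: 3→5→1→4 push 8 @ unit cost 25 (adds 200)
shortest-cost path #2: 3→7→5→1→4 push 1 @ unit cost 36 (adds 36)
shortest-cost path #3: 3→9→5→1→4 push 6 @ unit cost 42 (adds 252)
shortest-cost path #4: 3→9→5→10→8→2→4 push 20 @ unit cost 48 (adds 960)
shortest-cost path #5: 3→9→5→10→2→4 push 2 @ unit cost 52 (adds 104)
total cost = 1552

Minimum cost for 37 units: 1552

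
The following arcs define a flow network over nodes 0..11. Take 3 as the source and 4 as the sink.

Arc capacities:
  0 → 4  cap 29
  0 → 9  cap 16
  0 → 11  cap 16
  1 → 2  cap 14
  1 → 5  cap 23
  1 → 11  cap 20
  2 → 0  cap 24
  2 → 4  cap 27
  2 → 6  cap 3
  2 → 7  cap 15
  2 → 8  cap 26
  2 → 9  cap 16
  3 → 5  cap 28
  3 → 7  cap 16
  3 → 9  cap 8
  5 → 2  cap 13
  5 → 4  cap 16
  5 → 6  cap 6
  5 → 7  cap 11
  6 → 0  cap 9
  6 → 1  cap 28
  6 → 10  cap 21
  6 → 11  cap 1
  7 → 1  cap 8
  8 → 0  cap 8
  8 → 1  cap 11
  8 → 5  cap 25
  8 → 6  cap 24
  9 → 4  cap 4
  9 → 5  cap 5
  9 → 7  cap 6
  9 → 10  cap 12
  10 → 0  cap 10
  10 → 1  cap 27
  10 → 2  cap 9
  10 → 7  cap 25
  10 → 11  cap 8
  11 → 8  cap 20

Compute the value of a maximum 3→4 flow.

augment #1: 3→5→4 bottleneck 16, total now 16
augment #2: 3→9→4 bottleneck 4, total now 20
augment #3: 3→5→2→4 bottleneck 12, total now 32
augment #4: 3→7→1→2→4 bottleneck 8, total now 40
augment #5: 3→9→5→2→4 bottleneck 1, total now 41
augment #6: 3→9→10→0→4 bottleneck 3, total now 44

Maximum flow value: 44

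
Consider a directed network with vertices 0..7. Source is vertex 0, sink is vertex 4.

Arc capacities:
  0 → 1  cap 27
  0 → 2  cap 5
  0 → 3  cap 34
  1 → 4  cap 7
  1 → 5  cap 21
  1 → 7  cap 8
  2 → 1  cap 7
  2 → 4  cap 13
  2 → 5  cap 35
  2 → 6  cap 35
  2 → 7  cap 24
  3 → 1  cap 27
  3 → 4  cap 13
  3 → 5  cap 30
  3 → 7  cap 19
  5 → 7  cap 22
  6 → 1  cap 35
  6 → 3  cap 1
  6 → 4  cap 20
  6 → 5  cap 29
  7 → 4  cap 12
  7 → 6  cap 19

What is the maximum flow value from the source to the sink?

Maximum flow value: 56

augment #1: 0→1→4 bottleneck 7, total now 7
augment #2: 0→2→4 bottleneck 5, total now 12
augment #3: 0→3→4 bottleneck 13, total now 25
augment #4: 0→1→7→4 bottleneck 8, total now 33
augment #5: 0→3→7→4 bottleneck 4, total now 37
augment #6: 0→3→7→6→4 bottleneck 15, total now 52
augment #7: 0→1→5→7→6→4 bottleneck 4, total now 56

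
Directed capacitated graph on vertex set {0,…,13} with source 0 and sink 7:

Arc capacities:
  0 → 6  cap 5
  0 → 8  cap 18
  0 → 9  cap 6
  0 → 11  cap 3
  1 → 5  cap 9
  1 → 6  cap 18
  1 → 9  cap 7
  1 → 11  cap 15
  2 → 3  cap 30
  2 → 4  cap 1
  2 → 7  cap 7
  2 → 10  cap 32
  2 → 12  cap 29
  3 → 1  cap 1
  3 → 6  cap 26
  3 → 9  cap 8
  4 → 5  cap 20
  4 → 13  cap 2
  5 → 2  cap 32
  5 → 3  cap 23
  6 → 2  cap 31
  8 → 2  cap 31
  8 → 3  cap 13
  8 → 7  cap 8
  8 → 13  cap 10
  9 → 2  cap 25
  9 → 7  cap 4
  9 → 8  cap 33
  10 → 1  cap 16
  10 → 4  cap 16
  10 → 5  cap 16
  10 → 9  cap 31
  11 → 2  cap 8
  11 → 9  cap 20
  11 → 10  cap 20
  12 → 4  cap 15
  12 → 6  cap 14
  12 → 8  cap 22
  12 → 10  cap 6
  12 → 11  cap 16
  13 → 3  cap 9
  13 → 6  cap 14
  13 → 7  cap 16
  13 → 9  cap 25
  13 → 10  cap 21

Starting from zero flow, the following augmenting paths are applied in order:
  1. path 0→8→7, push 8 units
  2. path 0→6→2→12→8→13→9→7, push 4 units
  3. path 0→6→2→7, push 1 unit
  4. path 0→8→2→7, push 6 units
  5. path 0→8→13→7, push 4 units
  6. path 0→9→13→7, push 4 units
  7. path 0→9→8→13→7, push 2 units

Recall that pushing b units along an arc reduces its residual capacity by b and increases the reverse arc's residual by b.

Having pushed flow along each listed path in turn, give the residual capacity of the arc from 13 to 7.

after path 1 (0→8→7, push 8): res(13,7)=16
after path 2 (0→6→2→12→8→13→9→7, push 4): res(13,7)=16
after path 3 (0→6→2→7, push 1): res(13,7)=16
after path 4 (0→8→2→7, push 6): res(13,7)=16
after path 5 (0→8→13→7, push 4): res(13,7)=12
after path 6 (0→9→13→7, push 4): res(13,7)=8
after path 7 (0→9→8→13→7, push 2): res(13,7)=6

Residual capacity of (13,7): 6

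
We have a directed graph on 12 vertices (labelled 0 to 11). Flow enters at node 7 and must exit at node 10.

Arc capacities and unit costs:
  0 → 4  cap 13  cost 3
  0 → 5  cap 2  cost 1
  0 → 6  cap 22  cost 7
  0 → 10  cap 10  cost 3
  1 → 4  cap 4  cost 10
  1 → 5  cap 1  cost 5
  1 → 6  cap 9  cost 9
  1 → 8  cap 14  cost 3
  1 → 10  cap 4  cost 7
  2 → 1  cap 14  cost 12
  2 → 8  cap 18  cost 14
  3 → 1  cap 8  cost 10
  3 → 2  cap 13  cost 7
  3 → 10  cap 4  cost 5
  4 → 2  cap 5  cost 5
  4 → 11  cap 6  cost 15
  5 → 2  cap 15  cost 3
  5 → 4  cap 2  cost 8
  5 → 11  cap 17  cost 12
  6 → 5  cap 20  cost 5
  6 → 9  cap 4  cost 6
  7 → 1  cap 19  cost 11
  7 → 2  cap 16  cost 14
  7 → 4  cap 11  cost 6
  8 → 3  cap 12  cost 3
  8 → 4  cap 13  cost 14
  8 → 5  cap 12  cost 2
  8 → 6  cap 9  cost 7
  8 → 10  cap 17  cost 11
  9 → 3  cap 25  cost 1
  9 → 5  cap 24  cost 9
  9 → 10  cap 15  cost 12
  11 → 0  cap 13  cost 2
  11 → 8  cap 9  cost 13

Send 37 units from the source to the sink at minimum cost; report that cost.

Minimum cost for 37 units: 1102

shortest-cost path #1: 7→1→10 push 4 @ unit cost 18 (adds 72)
shortest-cost path #2: 7→1→8→3→10 push 4 @ unit cost 22 (adds 88)
shortest-cost path #3: 7→1→8→10 push 10 @ unit cost 25 (adds 250)
shortest-cost path #4: 7→4→11→0→10 push 6 @ unit cost 26 (adds 156)
shortest-cost path #5: 7→1→5→11→0→10 push 1 @ unit cost 33 (adds 33)
shortest-cost path #6: 7→4→2→8→10 push 5 @ unit cost 36 (adds 180)
shortest-cost path #7: 7→2→8→10 push 2 @ unit cost 39 (adds 78)
shortest-cost path #8: 7→2→8→5→11→0→10 push 3 @ unit cost 47 (adds 141)
shortest-cost path #9: 7→2→8→1→6→9→10 push 2 @ unit cost 52 (adds 104)
total cost = 1102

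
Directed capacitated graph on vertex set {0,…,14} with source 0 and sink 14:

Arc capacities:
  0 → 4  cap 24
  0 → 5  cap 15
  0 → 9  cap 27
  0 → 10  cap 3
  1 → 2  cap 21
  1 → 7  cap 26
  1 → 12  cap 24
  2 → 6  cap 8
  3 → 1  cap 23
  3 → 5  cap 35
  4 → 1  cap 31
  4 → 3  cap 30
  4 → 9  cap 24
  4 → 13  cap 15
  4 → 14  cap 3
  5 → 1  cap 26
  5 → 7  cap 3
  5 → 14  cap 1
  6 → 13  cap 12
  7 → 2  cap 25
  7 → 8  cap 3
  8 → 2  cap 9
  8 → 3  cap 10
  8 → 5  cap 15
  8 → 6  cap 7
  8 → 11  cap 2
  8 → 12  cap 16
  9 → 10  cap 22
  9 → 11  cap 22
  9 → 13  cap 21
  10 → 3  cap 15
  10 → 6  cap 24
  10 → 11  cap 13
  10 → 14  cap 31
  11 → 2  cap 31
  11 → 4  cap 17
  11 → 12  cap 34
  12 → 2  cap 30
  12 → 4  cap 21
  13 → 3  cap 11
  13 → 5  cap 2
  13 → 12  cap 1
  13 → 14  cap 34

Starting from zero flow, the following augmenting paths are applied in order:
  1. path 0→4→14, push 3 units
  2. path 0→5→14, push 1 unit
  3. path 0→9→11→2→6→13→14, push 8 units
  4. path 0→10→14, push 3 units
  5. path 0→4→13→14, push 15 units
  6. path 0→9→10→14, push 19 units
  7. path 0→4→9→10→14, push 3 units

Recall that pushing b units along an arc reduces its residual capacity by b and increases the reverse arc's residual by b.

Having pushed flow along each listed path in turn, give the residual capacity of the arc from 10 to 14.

after path 1 (0→4→14, push 3): res(10,14)=31
after path 2 (0→5→14, push 1): res(10,14)=31
after path 3 (0→9→11→2→6→13→14, push 8): res(10,14)=31
after path 4 (0→10→14, push 3): res(10,14)=28
after path 5 (0→4→13→14, push 15): res(10,14)=28
after path 6 (0→9→10→14, push 19): res(10,14)=9
after path 7 (0→4→9→10→14, push 3): res(10,14)=6

Residual capacity of (10,14): 6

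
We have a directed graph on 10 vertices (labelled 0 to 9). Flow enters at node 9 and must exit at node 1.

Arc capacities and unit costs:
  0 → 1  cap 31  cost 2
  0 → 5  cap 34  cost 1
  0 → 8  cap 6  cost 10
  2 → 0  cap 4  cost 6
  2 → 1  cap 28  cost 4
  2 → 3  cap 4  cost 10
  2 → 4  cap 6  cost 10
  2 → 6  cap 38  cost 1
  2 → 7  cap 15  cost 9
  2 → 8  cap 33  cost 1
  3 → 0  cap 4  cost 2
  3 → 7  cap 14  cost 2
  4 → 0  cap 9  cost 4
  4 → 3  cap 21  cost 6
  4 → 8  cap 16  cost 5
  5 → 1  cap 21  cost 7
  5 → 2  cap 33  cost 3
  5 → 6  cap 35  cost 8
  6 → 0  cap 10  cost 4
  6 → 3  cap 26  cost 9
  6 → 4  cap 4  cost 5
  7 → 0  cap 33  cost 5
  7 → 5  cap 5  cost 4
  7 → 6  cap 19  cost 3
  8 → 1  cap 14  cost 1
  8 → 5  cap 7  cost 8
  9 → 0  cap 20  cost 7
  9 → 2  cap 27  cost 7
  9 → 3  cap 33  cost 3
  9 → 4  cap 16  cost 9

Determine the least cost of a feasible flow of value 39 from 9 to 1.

shortest-cost path #1: 9→3→0→1 push 4 @ unit cost 7 (adds 28)
shortest-cost path #2: 9→0→1 push 20 @ unit cost 9 (adds 180)
shortest-cost path #3: 9→2→8→1 push 14 @ unit cost 9 (adds 126)
shortest-cost path #4: 9→2→1 push 1 @ unit cost 11 (adds 11)
total cost = 345

Minimum cost for 39 units: 345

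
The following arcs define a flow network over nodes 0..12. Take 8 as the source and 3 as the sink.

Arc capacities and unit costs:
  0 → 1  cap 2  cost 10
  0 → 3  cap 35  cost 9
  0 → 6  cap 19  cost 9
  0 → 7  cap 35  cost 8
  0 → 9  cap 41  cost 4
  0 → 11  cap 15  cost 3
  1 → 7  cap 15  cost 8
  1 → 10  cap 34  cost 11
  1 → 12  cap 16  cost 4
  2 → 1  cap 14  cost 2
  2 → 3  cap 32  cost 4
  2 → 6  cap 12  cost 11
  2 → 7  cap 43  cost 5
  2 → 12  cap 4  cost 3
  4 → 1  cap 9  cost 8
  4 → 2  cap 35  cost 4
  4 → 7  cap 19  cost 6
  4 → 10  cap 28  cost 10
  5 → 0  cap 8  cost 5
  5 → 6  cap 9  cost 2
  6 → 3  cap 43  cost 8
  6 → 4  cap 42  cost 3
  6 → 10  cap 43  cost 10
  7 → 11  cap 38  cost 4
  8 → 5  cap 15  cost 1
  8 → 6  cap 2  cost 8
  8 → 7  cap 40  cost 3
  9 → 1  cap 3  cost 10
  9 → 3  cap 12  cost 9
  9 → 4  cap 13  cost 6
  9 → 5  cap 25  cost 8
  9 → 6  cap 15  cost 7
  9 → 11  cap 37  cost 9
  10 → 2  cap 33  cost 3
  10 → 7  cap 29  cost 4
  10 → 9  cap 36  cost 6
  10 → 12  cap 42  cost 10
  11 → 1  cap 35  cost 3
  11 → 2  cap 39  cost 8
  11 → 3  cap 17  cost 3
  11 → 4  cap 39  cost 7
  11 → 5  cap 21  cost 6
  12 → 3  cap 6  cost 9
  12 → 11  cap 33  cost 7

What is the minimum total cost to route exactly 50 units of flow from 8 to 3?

shortest-cost path #1: 8→7→11→3 push 17 @ unit cost 10 (adds 170)
shortest-cost path #2: 8→5→6→3 push 9 @ unit cost 11 (adds 99)
shortest-cost path #3: 8→5→0→3 push 6 @ unit cost 15 (adds 90)
shortest-cost path #4: 8→6→3 push 2 @ unit cost 16 (adds 32)
shortest-cost path #5: 8→7→11→2→3 push 16 @ unit cost 19 (adds 304)
total cost = 695

Minimum cost for 50 units: 695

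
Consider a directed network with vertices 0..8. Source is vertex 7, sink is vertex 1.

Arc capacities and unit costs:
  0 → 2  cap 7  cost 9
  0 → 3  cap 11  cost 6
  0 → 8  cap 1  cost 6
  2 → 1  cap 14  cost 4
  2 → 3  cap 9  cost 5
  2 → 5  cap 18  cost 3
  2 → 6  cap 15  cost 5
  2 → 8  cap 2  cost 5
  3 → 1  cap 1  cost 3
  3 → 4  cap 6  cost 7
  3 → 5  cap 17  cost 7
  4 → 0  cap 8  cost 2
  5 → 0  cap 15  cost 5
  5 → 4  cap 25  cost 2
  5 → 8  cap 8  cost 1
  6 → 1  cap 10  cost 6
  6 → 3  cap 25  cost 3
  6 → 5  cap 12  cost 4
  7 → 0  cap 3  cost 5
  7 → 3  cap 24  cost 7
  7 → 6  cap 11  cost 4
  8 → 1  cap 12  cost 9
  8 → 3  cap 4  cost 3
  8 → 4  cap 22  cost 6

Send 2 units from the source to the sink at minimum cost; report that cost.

shortest-cost path #1: 7→3→1 push 1 @ unit cost 10 (adds 10)
shortest-cost path #2: 7→6→1 push 1 @ unit cost 10 (adds 10)
total cost = 20

Minimum cost for 2 units: 20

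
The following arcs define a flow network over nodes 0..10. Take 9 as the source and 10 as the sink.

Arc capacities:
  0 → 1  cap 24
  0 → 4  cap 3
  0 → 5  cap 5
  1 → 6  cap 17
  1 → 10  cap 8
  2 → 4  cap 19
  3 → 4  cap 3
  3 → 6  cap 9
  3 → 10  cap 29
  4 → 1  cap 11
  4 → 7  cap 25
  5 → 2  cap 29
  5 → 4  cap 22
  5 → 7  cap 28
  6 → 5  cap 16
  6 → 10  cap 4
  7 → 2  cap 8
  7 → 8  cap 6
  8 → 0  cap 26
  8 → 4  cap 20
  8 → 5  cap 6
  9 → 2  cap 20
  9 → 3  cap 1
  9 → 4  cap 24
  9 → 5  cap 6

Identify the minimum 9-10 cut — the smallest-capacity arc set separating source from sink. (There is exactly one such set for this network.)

augment #1: 9→3→10 push 1
augment #2: 9→4→1→10 push 8
augment #3: 9→4→1→6→10 push 3
augment #4: 9→4→7→8→0→1→6→10 push 1
max flow = 13; residual-reachable set from 9 gives S-side
cut edges (S→T): {(1,10), (6,10), (9,3)} total cap 13

Min-cut arcs: {(1,10), (6,10), (9,3)} (total capacity 13)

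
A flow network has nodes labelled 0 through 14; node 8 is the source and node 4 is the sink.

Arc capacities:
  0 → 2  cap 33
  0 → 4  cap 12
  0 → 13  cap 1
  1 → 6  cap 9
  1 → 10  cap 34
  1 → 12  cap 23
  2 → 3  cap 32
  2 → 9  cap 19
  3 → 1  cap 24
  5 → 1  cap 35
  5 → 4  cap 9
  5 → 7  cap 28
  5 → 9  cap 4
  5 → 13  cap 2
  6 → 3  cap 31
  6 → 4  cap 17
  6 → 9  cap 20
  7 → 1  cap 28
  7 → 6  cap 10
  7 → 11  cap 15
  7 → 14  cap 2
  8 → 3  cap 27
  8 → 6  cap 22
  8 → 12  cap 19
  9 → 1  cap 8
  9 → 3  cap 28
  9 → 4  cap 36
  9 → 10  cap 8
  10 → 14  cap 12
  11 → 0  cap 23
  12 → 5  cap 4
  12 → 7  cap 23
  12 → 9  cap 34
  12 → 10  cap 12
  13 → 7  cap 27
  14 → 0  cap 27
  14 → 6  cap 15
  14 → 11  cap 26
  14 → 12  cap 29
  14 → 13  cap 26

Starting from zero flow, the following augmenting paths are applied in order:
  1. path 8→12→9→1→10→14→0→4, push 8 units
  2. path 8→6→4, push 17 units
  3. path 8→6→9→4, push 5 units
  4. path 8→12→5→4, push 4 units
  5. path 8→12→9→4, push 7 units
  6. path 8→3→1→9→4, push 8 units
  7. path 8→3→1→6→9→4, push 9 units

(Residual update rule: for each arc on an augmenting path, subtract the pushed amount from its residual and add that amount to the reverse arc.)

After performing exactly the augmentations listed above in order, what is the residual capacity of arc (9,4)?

after path 1 (8→12→9→1→10→14→0→4, push 8): res(9,4)=36
after path 2 (8→6→4, push 17): res(9,4)=36
after path 3 (8→6→9→4, push 5): res(9,4)=31
after path 4 (8→12→5→4, push 4): res(9,4)=31
after path 5 (8→12→9→4, push 7): res(9,4)=24
after path 6 (8→3→1→9→4, push 8): res(9,4)=16
after path 7 (8→3→1→6→9→4, push 9): res(9,4)=7

Residual capacity of (9,4): 7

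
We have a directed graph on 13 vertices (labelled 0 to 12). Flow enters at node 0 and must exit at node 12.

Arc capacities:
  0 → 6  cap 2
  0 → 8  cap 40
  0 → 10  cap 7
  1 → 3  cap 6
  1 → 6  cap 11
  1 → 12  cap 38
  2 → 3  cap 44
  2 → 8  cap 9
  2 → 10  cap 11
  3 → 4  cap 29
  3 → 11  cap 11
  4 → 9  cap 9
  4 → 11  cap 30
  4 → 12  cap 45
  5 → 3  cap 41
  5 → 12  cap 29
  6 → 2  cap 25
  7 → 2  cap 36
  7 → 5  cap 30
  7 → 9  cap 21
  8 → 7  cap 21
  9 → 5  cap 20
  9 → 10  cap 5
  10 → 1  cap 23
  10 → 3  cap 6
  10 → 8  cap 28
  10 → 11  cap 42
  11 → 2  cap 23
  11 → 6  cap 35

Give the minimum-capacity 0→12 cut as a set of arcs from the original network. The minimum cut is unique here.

augment #1: 0→10→1→12 push 7
augment #2: 0→8→7→5→12 push 21
augment #3: 0→6→2→3→4→12 push 2
max flow = 30; residual-reachable set from 0 gives S-side
cut edges (S→T): {(0,6), (0,10), (8,7)} total cap 30

Min-cut arcs: {(0,6), (0,10), (8,7)} (total capacity 30)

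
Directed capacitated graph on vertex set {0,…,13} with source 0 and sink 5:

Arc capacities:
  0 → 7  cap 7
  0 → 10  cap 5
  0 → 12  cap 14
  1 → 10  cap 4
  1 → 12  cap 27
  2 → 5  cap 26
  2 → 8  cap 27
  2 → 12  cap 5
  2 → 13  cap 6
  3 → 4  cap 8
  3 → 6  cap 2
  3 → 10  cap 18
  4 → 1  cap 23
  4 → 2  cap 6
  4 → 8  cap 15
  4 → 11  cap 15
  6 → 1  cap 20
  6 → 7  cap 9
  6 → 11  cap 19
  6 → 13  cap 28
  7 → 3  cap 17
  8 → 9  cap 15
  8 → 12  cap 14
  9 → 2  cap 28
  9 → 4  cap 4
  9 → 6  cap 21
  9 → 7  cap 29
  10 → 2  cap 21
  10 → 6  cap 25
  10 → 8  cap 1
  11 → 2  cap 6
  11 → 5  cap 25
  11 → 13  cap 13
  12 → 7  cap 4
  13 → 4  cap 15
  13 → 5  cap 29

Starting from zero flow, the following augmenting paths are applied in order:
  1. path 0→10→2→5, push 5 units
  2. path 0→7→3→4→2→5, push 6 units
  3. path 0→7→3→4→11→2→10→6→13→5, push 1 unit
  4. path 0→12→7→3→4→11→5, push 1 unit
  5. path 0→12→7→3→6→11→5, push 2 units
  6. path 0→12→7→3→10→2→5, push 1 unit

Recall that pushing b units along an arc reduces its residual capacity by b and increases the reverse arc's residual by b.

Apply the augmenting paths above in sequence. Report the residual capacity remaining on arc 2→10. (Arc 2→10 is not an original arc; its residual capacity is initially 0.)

after path 1 (0→10→2→5, push 5): res(2,10)=5
after path 2 (0→7→3→4→2→5, push 6): res(2,10)=5
after path 3 (0→7→3→4→11→2→10→6→13→5, push 1): res(2,10)=4
after path 4 (0→12→7→3→4→11→5, push 1): res(2,10)=4
after path 5 (0→12→7→3→6→11→5, push 2): res(2,10)=4
after path 6 (0→12→7→3→10→2→5, push 1): res(2,10)=5

Residual capacity of (2,10): 5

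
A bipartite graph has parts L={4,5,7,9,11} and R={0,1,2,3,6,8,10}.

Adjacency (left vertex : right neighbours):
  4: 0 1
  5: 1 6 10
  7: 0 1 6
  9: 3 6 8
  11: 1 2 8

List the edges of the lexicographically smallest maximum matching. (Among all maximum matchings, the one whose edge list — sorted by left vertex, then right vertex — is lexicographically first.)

Lex-smallest maximum matching: {(4,0), (5,1), (7,6), (9,3), (11,2)}

|M| = 5 (so the lex-smallest maximum matching has 5 edges)
process left vertices in ascending order; for each, take the smallest-labelled available neighbour that still permits 5 edges overall, or leave it unmatched if none does
lex-smallest matching: {4-0, 5-1, 7-6, 9-3, 11-2}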